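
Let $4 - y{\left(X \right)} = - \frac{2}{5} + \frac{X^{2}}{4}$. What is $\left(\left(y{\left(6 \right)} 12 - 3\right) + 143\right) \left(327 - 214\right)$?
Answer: $\frac{47912}{5} \approx 9582.4$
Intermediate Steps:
$y{\left(X \right)} = \frac{22}{5} - \frac{X^{2}}{4}$ ($y{\left(X \right)} = 4 - \left(- \frac{2}{5} + \frac{X^{2}}{4}\right) = \frac{22}{5} - \frac{X^{2}}{4}$)
$\left(\left(y{\left(6 \right)} 12 - 3\right) + 143\right) \left(327 - 214\right) = \left(\left(\left(\frac{22}{5} - \frac{6^{2}}{4}\right) 12 - 3\right) + 143\right) \left(327 - 214\right) = \left(\left(\left(\frac{22}{5} - 9\right) 12 - 3\right) + 143\right) 113 = \left(\left(\left(- \frac{23}{5}\right) 12 - 3\right) + 143\right) 113 = \left(\left(- \frac{276}{5} - 3\right) + 143\right) 113 = \left(- \frac{291}{5} + 143\right) 113 = \frac{424}{5} \cdot 113 = \frac{47912}{5}$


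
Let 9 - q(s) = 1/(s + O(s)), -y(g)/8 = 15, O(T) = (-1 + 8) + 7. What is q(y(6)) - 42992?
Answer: -4556197/106 ≈ -42983.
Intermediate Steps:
O(T) = 14 (O(T) = 7 + 7 = 14)
y(g) = -120 (y(g) = -8*15 = -120)
q(s) = 9 - 1/(14 + s) (q(s) = 9 - 1/(s + 14) = 9 - 1/(14 + s))
q(y(6)) - 42992 = (125 + 9*(-120))/(14 - 120) - 42992 = (125 - 1080)/(-106) - 42992 = -1/106*(-955) - 42992 = 955/106 - 42992 = -4556197/106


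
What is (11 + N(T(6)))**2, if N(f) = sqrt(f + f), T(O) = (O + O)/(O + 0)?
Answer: 169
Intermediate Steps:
T(O) = 2 (T(O) = (2*O)/O = 2)
N(f) = sqrt(2)*sqrt(f) (N(f) = sqrt(2*f) = sqrt(2)*sqrt(f))
(11 + N(T(6)))**2 = (11 + sqrt(2)*sqrt(2))**2 = (11 + 2)**2 = 13**2 = 169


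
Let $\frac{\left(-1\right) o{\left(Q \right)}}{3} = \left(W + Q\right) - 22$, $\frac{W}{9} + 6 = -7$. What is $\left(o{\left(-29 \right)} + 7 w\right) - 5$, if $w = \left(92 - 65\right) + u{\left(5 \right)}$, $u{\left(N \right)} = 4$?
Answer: $716$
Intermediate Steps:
$W = -117$ ($W = -54 + 9 \left(-7\right) = -54 - 63 = -117$)
$w = 31$ ($w = \left(92 - 65\right) + 4 = 27 + 4 = 31$)
$o{\left(Q \right)} = 417 - 3 Q$ ($o{\left(Q \right)} = - 3 \left(\left(-117 + Q\right) - 22\right) = - 3 \left(-139 + Q\right) = 417 - 3 Q$)
$\left(o{\left(-29 \right)} + 7 w\right) - 5 = \left(\left(417 - -87\right) + 7 \cdot 31\right) - 5 = \left(\left(417 + 87\right) + 217\right) - 5 = \left(504 + 217\right) - 5 = 721 - 5 = 716$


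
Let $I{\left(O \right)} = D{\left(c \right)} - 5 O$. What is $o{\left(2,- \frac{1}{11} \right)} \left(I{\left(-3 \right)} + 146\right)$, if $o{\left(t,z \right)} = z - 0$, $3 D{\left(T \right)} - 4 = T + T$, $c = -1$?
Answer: $- \frac{485}{33} \approx -14.697$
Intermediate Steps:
$D{\left(T \right)} = \frac{4}{3} + \frac{2 T}{3}$ ($D{\left(T \right)} = \frac{4}{3} + \frac{T + T}{3} = \frac{4}{3} + \frac{2 T}{3}$)
$I{\left(O \right)} = \frac{2}{3} - 5 O$ ($I{\left(O \right)} = \left(\frac{4}{3} + \frac{2}{3} \left(-1\right)\right) - 5 O = \left(\frac{4}{3} - \frac{2}{3}\right) - 5 O = \frac{2}{3} - 5 O$)
$o{\left(t,z \right)} = z$ ($o{\left(t,z \right)} = z + 0 = z$)
$o{\left(2,- \frac{1}{11} \right)} \left(I{\left(-3 \right)} + 146\right) = - \frac{1}{11} \left(\left(\frac{2}{3} - -15\right) + 146\right) = \left(-1\right) \frac{1}{11} \left(\left(\frac{2}{3} + 15\right) + 146\right) = - \frac{\frac{47}{3} + 146}{11} = \left(- \frac{1}{11}\right) \frac{485}{3} = - \frac{485}{33}$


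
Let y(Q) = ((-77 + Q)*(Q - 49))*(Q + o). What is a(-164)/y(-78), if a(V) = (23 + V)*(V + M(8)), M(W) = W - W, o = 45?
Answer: -7708/216535 ≈ -0.035597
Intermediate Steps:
M(W) = 0
a(V) = V*(23 + V) (a(V) = (23 + V)*(V + 0) = (23 + V)*V = V*(23 + V))
y(Q) = (-77 + Q)*(-49 + Q)*(45 + Q) (y(Q) = ((-77 + Q)*(Q - 49))*(Q + 45) = ((-77 + Q)*(-49 + Q))*(45 + Q) = (-77 + Q)*(-49 + Q)*(45 + Q))
a(-164)/y(-78) = (-164*(23 - 164))/(169785 + (-78)³ - 1897*(-78) - 81*(-78)²) = (-164*(-141))/(169785 - 474552 + 147966 - 81*6084) = 23124/(169785 - 474552 + 147966 - 492804) = 23124/(-649605) = 23124*(-1/649605) = -7708/216535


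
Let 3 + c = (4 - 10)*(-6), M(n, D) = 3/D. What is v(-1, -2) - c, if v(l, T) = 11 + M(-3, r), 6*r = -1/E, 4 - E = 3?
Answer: -40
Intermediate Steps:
E = 1 (E = 4 - 1*3 = 4 - 3 = 1)
r = -⅙ (r = (-1/1)/6 = (-1*1)/6 = (⅙)*(-1) = -⅙ ≈ -0.16667)
v(l, T) = -7 (v(l, T) = 11 + 3/(-⅙) = 11 + 3*(-6) = 11 - 18 = -7)
c = 33 (c = -3 + (4 - 10)*(-6) = -3 - 6*(-6) = -3 + 36 = 33)
v(-1, -2) - c = -7 - 1*33 = -7 - 33 = -40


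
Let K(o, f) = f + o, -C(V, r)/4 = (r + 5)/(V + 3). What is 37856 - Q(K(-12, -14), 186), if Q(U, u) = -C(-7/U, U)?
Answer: 3219944/85 ≈ 37882.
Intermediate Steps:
C(V, r) = -4*(5 + r)/(3 + V) (C(V, r) = -4*(r + 5)/(V + 3) = -4*(5 + r)/(3 + V))
Q(U, u) = -4*(-5 - U)/(3 - 7/U)
37856 - Q(K(-12, -14), 186) = 37856 - 4*(-14 - 12)*(5 + (-14 - 12))/(-7 + 3*(-14 - 12)) = 37856 - 4*(-26)*(5 - 26)/(-7 + 3*(-26)) = 37856 - 4*(-26)*(-21)/(-7 - 78) = 37856 - 4*(-26)*(-21)/(-85) = 37856 - 4*(-26)*(-1)*(-21)/85 = 37856 - 1*(-2184/85) = 37856 + 2184/85 = 3219944/85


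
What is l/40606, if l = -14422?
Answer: -7211/20303 ≈ -0.35517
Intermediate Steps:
l/40606 = -14422/40606 = -14422*1/40606 = -7211/20303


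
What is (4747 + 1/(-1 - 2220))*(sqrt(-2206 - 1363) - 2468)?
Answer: -26020336248/2221 + 10543086*I*sqrt(3569)/2221 ≈ -1.1716e+7 + 2.8359e+5*I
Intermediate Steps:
(4747 + 1/(-1 - 2220))*(sqrt(-2206 - 1363) - 2468) = (4747 + 1/(-2221))*(sqrt(-3569) - 2468) = (4747 - 1/2221)*(I*sqrt(3569) - 2468) = 10543086*(-2468 + I*sqrt(3569))/2221 = -26020336248/2221 + 10543086*I*sqrt(3569)/2221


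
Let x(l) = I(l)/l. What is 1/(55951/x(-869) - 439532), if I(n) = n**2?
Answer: -869/382009259 ≈ -2.2748e-6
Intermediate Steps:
x(l) = l (x(l) = l**2/l = l)
1/(55951/x(-869) - 439532) = 1/(55951/(-869) - 439532) = 1/(55951*(-1/869) - 439532) = 1/(-55951/869 - 439532) = 1/(-382009259/869) = -869/382009259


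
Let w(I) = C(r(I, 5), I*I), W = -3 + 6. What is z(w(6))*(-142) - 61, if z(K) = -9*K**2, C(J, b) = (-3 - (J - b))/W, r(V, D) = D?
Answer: 111267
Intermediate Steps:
W = 3
C(J, b) = -1 - J/3 + b/3 (C(J, b) = (-3 - (J - b))/3 = (-3 + (b - J))*(1/3) = (-3 + b - J)*(1/3) = -1 - J/3 + b/3)
w(I) = -8/3 + I**2/3 (w(I) = -1 - 1/3*5 + (I*I)/3 = -1 - 5/3 + I**2/3 = -8/3 + I**2/3)
z(w(6))*(-142) - 61 = -9*(-8/3 + (1/3)*6**2)**2*(-142) - 61 = -9*(-8/3 + (1/3)*36)**2*(-142) - 61 = -9*(-8/3 + 12)**2*(-142) - 61 = -9*(28/3)**2*(-142) - 61 = -9*784/9*(-142) - 61 = -784*(-142) - 61 = 111328 - 61 = 111267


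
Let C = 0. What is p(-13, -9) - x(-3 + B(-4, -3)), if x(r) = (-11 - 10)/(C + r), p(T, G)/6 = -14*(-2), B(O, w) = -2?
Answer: 819/5 ≈ 163.80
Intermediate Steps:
p(T, G) = 168 (p(T, G) = 6*(-14*(-2)) = 6*28 = 168)
x(r) = -21/r (x(r) = (-11 - 10)/(0 + r) = -21/r)
p(-13, -9) - x(-3 + B(-4, -3)) = 168 - (-21)/(-3 - 2) = 168 - (-21)/(-5) = 168 - (-21)*(-1)/5 = 168 - 1*21/5 = 168 - 21/5 = 819/5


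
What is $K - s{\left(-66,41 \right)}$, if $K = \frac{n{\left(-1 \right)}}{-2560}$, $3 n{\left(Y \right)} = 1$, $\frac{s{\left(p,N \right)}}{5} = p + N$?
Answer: $\frac{959999}{7680} \approx 125.0$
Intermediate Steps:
$s{\left(p,N \right)} = 5 N + 5 p$ ($s{\left(p,N \right)} = 5 \left(p + N\right) = 5 \left(N + p\right) = 5 N + 5 p$)
$n{\left(Y \right)} = \frac{1}{3}$ ($n{\left(Y \right)} = \frac{1}{3} \cdot 1 = \frac{1}{3}$)
$K = - \frac{1}{7680}$ ($K = \frac{1}{3 \left(-2560\right)} = \frac{1}{3} \left(- \frac{1}{2560}\right) = - \frac{1}{7680} \approx -0.00013021$)
$K - s{\left(-66,41 \right)} = - \frac{1}{7680} - \left(5 \cdot 41 + 5 \left(-66\right)\right) = - \frac{1}{7680} - \left(205 - 330\right) = - \frac{1}{7680} - -125 = - \frac{1}{7680} + 125 = \frac{959999}{7680}$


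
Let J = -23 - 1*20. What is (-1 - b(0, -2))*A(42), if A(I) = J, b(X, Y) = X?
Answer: 43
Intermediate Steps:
J = -43 (J = -23 - 20 = -43)
A(I) = -43
(-1 - b(0, -2))*A(42) = (-1 - 1*0)*(-43) = (-1 + 0)*(-43) = -1*(-43) = 43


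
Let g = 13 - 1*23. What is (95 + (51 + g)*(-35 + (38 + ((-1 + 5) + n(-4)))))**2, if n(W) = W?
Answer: 47524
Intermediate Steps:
g = -10 (g = 13 - 23 = -10)
(95 + (51 + g)*(-35 + (38 + ((-1 + 5) + n(-4)))))**2 = (95 + (51 - 10)*(-35 + (38 + ((-1 + 5) - 4))))**2 = (95 + 41*(-35 + (38 + (4 - 4))))**2 = (95 + 41*(-35 + (38 + 0)))**2 = (95 + 41*(-35 + 38))**2 = (95 + 41*3)**2 = (95 + 123)**2 = 218**2 = 47524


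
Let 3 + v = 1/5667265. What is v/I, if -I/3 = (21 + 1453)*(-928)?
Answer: -8500897/11628139665120 ≈ -7.3106e-7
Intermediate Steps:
I = 4103616 (I = -3*(21 + 1453)*(-928) = -4422*(-928) = -3*(-1367872) = 4103616)
v = -17001794/5667265 (v = -3 + 1/5667265 = -17001794/5667265 ≈ -3.0000)
v/I = -17001794/5667265/4103616 = -17001794/5667265*1/4103616 = -8500897/11628139665120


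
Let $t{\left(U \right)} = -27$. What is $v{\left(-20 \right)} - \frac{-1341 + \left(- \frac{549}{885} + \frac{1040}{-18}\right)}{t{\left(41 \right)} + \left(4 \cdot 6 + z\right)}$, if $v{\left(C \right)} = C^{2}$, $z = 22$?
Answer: $\frac{23893402}{50445} \approx 473.65$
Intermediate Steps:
$v{\left(-20 \right)} - \frac{-1341 + \left(- \frac{549}{885} + \frac{1040}{-18}\right)}{t{\left(41 \right)} + \left(4 \cdot 6 + z\right)} = \left(-20\right)^{2} - \frac{-1341 + \left(- \frac{549}{885} + \frac{1040}{-18}\right)}{-27 + \left(4 \cdot 6 + 22\right)} = 400 - \frac{-1341 + \left(\left(-549\right) \frac{1}{885} + 1040 \left(- \frac{1}{18}\right)\right)}{-27 + \left(24 + 22\right)} = 400 - \frac{-1341 - \frac{155047}{2655}}{-27 + 46} = 400 - \frac{-1341 - \frac{155047}{2655}}{19} = 400 - \left(- \frac{3715402}{2655}\right) \frac{1}{19} = 400 - - \frac{3715402}{50445} = 400 + \frac{3715402}{50445} = \frac{23893402}{50445}$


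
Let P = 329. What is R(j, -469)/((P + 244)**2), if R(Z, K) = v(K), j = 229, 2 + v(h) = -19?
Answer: -7/109443 ≈ -6.3960e-5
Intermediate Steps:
v(h) = -21 (v(h) = -2 - 19 = -21)
R(Z, K) = -21
R(j, -469)/((P + 244)**2) = -21/(329 + 244)**2 = -21/(573**2) = -21/328329 = -21*1/328329 = -7/109443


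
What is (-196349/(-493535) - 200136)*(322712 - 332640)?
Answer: 980627521552408/493535 ≈ 1.9869e+9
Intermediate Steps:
(-196349/(-493535) - 200136)*(322712 - 332640) = (-196349*(-1/493535) - 200136)*(-9928) = (196349/493535 - 200136)*(-9928) = -98773924411/493535*(-9928) = 980627521552408/493535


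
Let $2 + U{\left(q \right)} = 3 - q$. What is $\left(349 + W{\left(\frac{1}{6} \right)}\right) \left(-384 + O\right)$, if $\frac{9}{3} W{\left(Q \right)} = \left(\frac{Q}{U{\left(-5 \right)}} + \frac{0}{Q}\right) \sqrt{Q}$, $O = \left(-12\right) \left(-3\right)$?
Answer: $-121452 - \frac{29 \sqrt{6}}{54} \approx -1.2145 \cdot 10^{5}$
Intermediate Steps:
$U{\left(q \right)} = 1 - q$ ($U{\left(q \right)} = -2 - \left(-3 + q\right) = 1 - q$)
$O = 36$
$W{\left(Q \right)} = \frac{Q^{\frac{3}{2}}}{18}$ ($W{\left(Q \right)} = \frac{\left(\frac{Q}{1 - -5} + \frac{0}{Q}\right) \sqrt{Q}}{3} = \frac{\left(\frac{Q}{1 + 5} + 0\right) \sqrt{Q}}{3} = \frac{\left(\frac{Q}{6} + 0\right) \sqrt{Q}}{3} = \frac{\frac{Q}{6} \sqrt{Q}}{3} = \frac{\frac{1}{6} Q^{\frac{3}{2}}}{3} = \frac{Q^{\frac{3}{2}}}{18}$)
$\left(349 + W{\left(\frac{1}{6} \right)}\right) \left(-384 + O\right) = \left(349 + \frac{\left(\frac{1}{6}\right)^{\frac{3}{2}}}{18}\right) \left(-384 + 36\right) = \left(349 + \frac{1}{18 \cdot 6 \sqrt{6}}\right) \left(-348\right) = \left(349 + \frac{\frac{1}{36} \sqrt{6}}{18}\right) \left(-348\right) = \left(349 + \frac{\sqrt{6}}{648}\right) \left(-348\right) = -121452 - \frac{29 \sqrt{6}}{54}$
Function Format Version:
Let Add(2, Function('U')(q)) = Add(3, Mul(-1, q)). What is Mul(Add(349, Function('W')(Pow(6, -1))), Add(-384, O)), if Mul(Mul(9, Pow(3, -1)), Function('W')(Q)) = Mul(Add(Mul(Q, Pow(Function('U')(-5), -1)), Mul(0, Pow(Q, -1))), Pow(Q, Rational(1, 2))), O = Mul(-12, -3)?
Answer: Add(-121452, Mul(Rational(-29, 54), Pow(6, Rational(1, 2)))) ≈ -1.2145e+5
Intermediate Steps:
Function('U')(q) = Add(1, Mul(-1, q)) (Function('U')(q) = Add(-2, Add(3, Mul(-1, q))) = Add(1, Mul(-1, q)))
O = 36
Function('W')(Q) = Mul(Rational(1, 18), Pow(Q, Rational(3, 2))) (Function('W')(Q) = Mul(Rational(1, 3), Mul(Add(Mul(Q, Pow(Add(1, Mul(-1, -5)), -1)), Mul(0, Pow(Q, -1))), Pow(Q, Rational(1, 2)))) = Mul(Rational(1, 3), Mul(Add(Mul(Q, Pow(Add(1, 5), -1)), 0), Pow(Q, Rational(1, 2)))) = Mul(Rational(1, 3), Mul(Add(Mul(Q, Pow(6, -1)), 0), Pow(Q, Rational(1, 2)))) = Mul(Rational(1, 3), Mul(Add(Mul(Q, Rational(1, 6)), 0), Pow(Q, Rational(1, 2)))) = Mul(Rational(1, 3), Mul(Add(Mul(Rational(1, 6), Q), 0), Pow(Q, Rational(1, 2)))) = Mul(Rational(1, 3), Mul(Mul(Rational(1, 6), Q), Pow(Q, Rational(1, 2)))) = Mul(Rational(1, 3), Mul(Rational(1, 6), Pow(Q, Rational(3, 2)))) = Mul(Rational(1, 18), Pow(Q, Rational(3, 2))))
Mul(Add(349, Function('W')(Pow(6, -1))), Add(-384, O)) = Mul(Add(349, Mul(Rational(1, 18), Pow(Pow(6, -1), Rational(3, 2)))), Add(-384, 36)) = Mul(Add(349, Mul(Rational(1, 18), Pow(Rational(1, 6), Rational(3, 2)))), -348) = Mul(Add(349, Mul(Rational(1, 18), Mul(Rational(1, 36), Pow(6, Rational(1, 2))))), -348) = Mul(Add(349, Mul(Rational(1, 648), Pow(6, Rational(1, 2)))), -348) = Add(-121452, Mul(Rational(-29, 54), Pow(6, Rational(1, 2))))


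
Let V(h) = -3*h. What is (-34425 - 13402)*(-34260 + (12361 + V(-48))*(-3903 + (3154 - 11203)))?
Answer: 7149850494540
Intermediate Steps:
(-34425 - 13402)*(-34260 + (12361 + V(-48))*(-3903 + (3154 - 11203))) = (-34425 - 13402)*(-34260 + (12361 - 3*(-48))*(-3903 + (3154 - 11203))) = -47827*(-34260 + (12361 + 144)*(-3903 - 8049)) = -47827*(-34260 + 12505*(-11952)) = -47827*(-34260 - 149459760) = -47827*(-149494020) = 7149850494540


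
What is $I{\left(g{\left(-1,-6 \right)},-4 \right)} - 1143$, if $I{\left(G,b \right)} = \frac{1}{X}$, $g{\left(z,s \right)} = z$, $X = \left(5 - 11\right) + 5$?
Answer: $-1144$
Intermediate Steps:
$X = -1$ ($X = -6 + 5 = -1$)
$I{\left(G,b \right)} = -1$ ($I{\left(G,b \right)} = \frac{1}{-1} = -1$)
$I{\left(g{\left(-1,-6 \right)},-4 \right)} - 1143 = -1 - 1143 = -1144$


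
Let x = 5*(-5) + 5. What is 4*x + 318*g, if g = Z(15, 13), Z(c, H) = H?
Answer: 4054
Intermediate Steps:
x = -20 (x = -25 + 5 = -20)
g = 13
4*x + 318*g = 4*(-20) + 318*13 = -80 + 4134 = 4054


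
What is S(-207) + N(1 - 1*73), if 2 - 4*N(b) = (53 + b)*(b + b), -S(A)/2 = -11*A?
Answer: -10475/2 ≈ -5237.5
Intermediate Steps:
S(A) = 22*A (S(A) = -(-22)*A = 22*A)
N(b) = 1/2 - b*(53 + b)/2 (N(b) = 1/2 - (53 + b)*(b + b)/4 = 1/2 - (53 + b)*2*b/4 = 1/2 - b*(53 + b)/2)
S(-207) + N(1 - 1*73) = 22*(-207) + (1/2 - 53*(1 - 1*73)/2 - (1 - 1*73)**2/2) = -4554 + (1/2 - 53*(1 - 73)/2 - (1 - 73)**2/2) = -4554 + (1/2 - 53/2*(-72) - 1/2*(-72)**2) = -4554 + (1/2 + 1908 - 1/2*5184) = -4554 + (1/2 + 1908 - 2592) = -4554 - 1367/2 = -10475/2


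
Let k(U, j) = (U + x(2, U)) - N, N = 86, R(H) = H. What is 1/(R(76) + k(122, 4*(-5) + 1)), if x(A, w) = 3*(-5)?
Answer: 1/97 ≈ 0.010309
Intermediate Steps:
x(A, w) = -15
k(U, j) = -101 + U (k(U, j) = (U - 15) - 1*86 = (-15 + U) - 86 = -101 + U)
1/(R(76) + k(122, 4*(-5) + 1)) = 1/(76 + (-101 + 122)) = 1/(76 + 21) = 1/97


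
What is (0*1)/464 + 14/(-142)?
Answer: -7/71 ≈ -0.098592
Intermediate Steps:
(0*1)/464 + 14/(-142) = 0*(1/464) + 14*(-1/142) = 0 - 7/71 = -7/71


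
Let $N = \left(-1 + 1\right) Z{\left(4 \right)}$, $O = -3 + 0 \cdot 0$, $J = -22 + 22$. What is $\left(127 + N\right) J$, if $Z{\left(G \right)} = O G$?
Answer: $0$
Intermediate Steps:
$J = 0$
$O = -3$ ($O = -3 + 0 = -3$)
$Z{\left(G \right)} = - 3 G$
$N = 0$ ($N = \left(-1 + 1\right) \left(\left(-3\right) 4\right) = 0 \left(-12\right) = 0$)
$\left(127 + N\right) J = \left(127 + 0\right) 0 = 127 \cdot 0 = 0$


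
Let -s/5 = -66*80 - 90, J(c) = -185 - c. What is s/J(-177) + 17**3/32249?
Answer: -25466069/7588 ≈ -3356.1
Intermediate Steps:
s = 26850 (s = -5*(-66*80 - 90) = -5*(-5280 - 90) = -5*(-5370) = 26850)
s/J(-177) + 17**3/32249 = 26850/(-185 - 1*(-177)) + 17**3/32249 = 26850/(-185 + 177) + 4913*(1/32249) = 26850/(-8) + 289/1897 = 26850*(-1/8) + 289/1897 = -13425/4 + 289/1897 = -25466069/7588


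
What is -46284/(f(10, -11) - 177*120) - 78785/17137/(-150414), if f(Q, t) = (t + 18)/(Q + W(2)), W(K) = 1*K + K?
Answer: 238610762963839/109495769975922 ≈ 2.1792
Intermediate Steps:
W(K) = 2*K (W(K) = K + K = 2*K)
f(Q, t) = (18 + t)/(4 + Q) (f(Q, t) = (t + 18)/(Q + 2*2) = (18 + t)/(Q + 4) = (18 + t)/(4 + Q))
-46284/(f(10, -11) - 177*120) - 78785/17137/(-150414) = -46284/((18 - 11)/(4 + 10) - 177*120) - 78785/17137/(-150414) = -46284/(7/14 - 21240) - 78785*1/17137*(-1/150414) = -46284/((1/14)*7 - 21240) - 78785/17137*(-1/150414) = -46284/(1/2 - 21240) + 78785/2577644718 = -46284/(-42479/2) + 78785/2577644718 = -46284*(-2/42479) + 78785/2577644718 = 92568/42479 + 78785/2577644718 = 238610762963839/109495769975922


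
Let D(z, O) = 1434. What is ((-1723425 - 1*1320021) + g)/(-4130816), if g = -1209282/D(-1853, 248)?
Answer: 727585141/987265024 ≈ 0.73697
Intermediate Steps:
g = -201547/239 (g = -1209282/1434 = -1209282*1/1434 = -201547/239 ≈ -843.29)
((-1723425 - 1*1320021) + g)/(-4130816) = ((-1723425 - 1*1320021) - 201547/239)/(-4130816) = ((-1723425 - 1320021) - 201547/239)*(-1/4130816) = (-3043446 - 201547/239)*(-1/4130816) = -727585141/239*(-1/4130816) = 727585141/987265024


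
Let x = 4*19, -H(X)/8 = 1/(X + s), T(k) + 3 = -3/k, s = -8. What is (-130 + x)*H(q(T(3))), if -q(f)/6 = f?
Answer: 27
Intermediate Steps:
T(k) = -3 - 3/k
q(f) = -6*f
H(X) = -8/(-8 + X) (H(X) = -8/(X - 8) = -8/(-8 + X))
x = 76
(-130 + x)*H(q(T(3))) = (-130 + 76)*(-8/(-8 - 6*(-3 - 3/3))) = -(-432)/(-8 - 6*(-3 - 3*1/3)) = -(-432)/(-8 - 6*(-3 - 1)) = -(-432)/(-8 - 6*(-4)) = -(-432)/(-8 + 24) = -(-432)/16 = -54*(-1/2) = 27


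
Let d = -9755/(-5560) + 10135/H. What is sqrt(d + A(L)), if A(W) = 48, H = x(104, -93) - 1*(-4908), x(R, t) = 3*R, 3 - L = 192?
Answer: sqrt(120961062886)/48372 ≈ 7.1900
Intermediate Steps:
L = -189 (L = 3 - 1*192 = 3 - 192 = -189)
H = 5220 (H = 3*104 - 1*(-4908) = 312 + 4908 = 5220)
d = 1072717/290232 (d = -9755/(-5560) + 10135/5220 = -9755*(-1/5560) + 10135*(1/5220) = 1951/1112 + 2027/1044 = 1072717/290232 ≈ 3.6961)
sqrt(d + A(L)) = sqrt(1072717/290232 + 48) = sqrt(15003853/290232) = sqrt(120961062886)/48372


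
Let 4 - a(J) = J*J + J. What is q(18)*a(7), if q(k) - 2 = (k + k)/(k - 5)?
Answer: -248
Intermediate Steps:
a(J) = 4 - J - J**2 (a(J) = 4 - (J*J + J) = 4 - (J**2 + J) = 4 - (J + J**2) = 4 + (-J - J**2) = 4 - J - J**2)
q(k) = 2 + 2*k/(-5 + k) (q(k) = 2 + (k + k)/(k - 5) = 2 + (2*k)/(-5 + k) = 2 + 2*k/(-5 + k))
q(18)*a(7) = (2*(-5 + 2*18)/(-5 + 18))*(4 - 1*7 - 1*7**2) = (2*(-5 + 36)/13)*(4 - 7 - 1*49) = (2*(1/13)*31)*(4 - 7 - 49) = (62/13)*(-52) = -248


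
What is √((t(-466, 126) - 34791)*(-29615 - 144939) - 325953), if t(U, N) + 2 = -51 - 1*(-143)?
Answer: √6056872401 ≈ 77826.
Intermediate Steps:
t(U, N) = 90 (t(U, N) = -2 + (-51 - 1*(-143)) = -2 + (-51 + 143) = -2 + 92 = 90)
√((t(-466, 126) - 34791)*(-29615 - 144939) - 325953) = √((90 - 34791)*(-29615 - 144939) - 325953) = √(-34701*(-174554) - 325953) = √(6057198354 - 325953) = √6056872401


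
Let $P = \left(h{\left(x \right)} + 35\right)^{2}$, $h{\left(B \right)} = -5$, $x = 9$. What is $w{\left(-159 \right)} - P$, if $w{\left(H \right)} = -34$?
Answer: $-934$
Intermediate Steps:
$P = 900$ ($P = \left(-5 + 35\right)^{2} = 30^{2} = 900$)
$w{\left(-159 \right)} - P = -34 - 900 = -934$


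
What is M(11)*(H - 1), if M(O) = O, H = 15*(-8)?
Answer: -1331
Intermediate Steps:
H = -120
M(11)*(H - 1) = 11*(-120 - 1) = 11*(-121) = -1331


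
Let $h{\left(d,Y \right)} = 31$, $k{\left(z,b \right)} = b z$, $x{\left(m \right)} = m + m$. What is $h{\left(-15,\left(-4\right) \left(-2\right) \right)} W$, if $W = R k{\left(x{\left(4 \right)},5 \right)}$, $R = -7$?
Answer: $-8680$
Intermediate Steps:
$x{\left(m \right)} = 2 m$
$W = -280$ ($W = - 7 \cdot 5 \cdot 2 \cdot 4 = - 7 \cdot 5 \cdot 8 = \left(-7\right) 40 = -280$)
$h{\left(-15,\left(-4\right) \left(-2\right) \right)} W = 31 \left(-280\right) = -8680$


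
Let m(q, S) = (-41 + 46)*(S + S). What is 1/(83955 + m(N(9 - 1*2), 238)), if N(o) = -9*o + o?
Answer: 1/86335 ≈ 1.1583e-5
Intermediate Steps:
N(o) = -8*o
m(q, S) = 10*S (m(q, S) = 5*(2*S) = 10*S)
1/(83955 + m(N(9 - 1*2), 238)) = 1/(83955 + 10*238) = 1/(83955 + 2380) = 1/86335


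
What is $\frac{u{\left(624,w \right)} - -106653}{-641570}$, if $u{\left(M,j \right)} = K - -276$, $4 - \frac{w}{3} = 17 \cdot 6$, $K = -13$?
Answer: $- \frac{53458}{320785} \approx -0.16665$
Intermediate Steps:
$w = -294$ ($w = 12 - 3 \cdot 17 \cdot 6 = 12 - 306 = -294$)
$u{\left(M,j \right)} = 263$ ($u{\left(M,j \right)} = -13 - -276 = -13 + 276 = 263$)
$\frac{u{\left(624,w \right)} - -106653}{-641570} = \frac{263 - -106653}{-641570} = \left(263 + 106653\right) \left(- \frac{1}{641570}\right) = 106916 \left(- \frac{1}{641570}\right) = - \frac{53458}{320785}$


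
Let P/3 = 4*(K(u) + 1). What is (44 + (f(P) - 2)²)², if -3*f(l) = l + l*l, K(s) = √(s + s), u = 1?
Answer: 3609991936 + 2552640000*√2 ≈ 7.2200e+9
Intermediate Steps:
K(s) = √2*√s (K(s) = √(2*s) = √2*√s)
P = 12 + 12*√2 (P = 3*(4*(√2*√1 + 1)) = 3*(4*(√2*1 + 1)) = 3*(4*(√2 + 1)) = 3*(4*(1 + √2)) = 3*(4 + 4*√2) = 12 + 12*√2 ≈ 28.971)
f(l) = -l/3 - l²/3 (f(l) = -(l + l*l)/3 = -(l + l²)/3 = -l/3 - l²/3)
(44 + (f(P) - 2)²)² = (44 + (-(12 + 12*√2)*(1 + (12 + 12*√2))/3 - 2)²)² = (44 + (-(12 + 12*√2)*(13 + 12*√2)/3 - 2)²)² = (44 + (-2 - (12 + 12*√2)*(13 + 12*√2)/3)²)²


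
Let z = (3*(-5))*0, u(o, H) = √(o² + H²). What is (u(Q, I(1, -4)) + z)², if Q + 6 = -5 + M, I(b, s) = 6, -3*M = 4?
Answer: 1693/9 ≈ 188.11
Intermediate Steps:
M = -4/3 (M = -⅓*4 = -4/3 ≈ -1.3333)
Q = -37/3 (Q = -6 + (-5 - 4/3) = -6 - 19/3 = -37/3 ≈ -12.333)
u(o, H) = √(H² + o²)
z = 0 (z = -15*0 = 0)
(u(Q, I(1, -4)) + z)² = (√(6² + (-37/3)²) + 0)² = (√(36 + 1369/9) + 0)² = (√(1693/9) + 0)² = (√1693/3 + 0)² = (√1693/3)² = 1693/9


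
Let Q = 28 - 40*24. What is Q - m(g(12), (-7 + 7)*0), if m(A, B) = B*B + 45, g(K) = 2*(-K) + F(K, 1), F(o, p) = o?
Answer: -977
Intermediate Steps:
Q = -932 (Q = 28 - 960 = -932)
g(K) = -K (g(K) = 2*(-K) + K = -2*K + K = -K)
m(A, B) = 45 + B**2 (m(A, B) = B**2 + 45 = 45 + B**2)
Q - m(g(12), (-7 + 7)*0) = -932 - (45 + ((-7 + 7)*0)**2) = -932 - (45 + (0*0)**2) = -932 - (45 + 0**2) = -932 - (45 + 0) = -932 - 1*45 = -932 - 45 = -977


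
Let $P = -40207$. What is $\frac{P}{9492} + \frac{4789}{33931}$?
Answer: $- \frac{1318806529}{322073052} \approx -4.0947$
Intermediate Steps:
$\frac{P}{9492} + \frac{4789}{33931} = - \frac{40207}{9492} + \frac{4789}{33931} = - \frac{1318806529}{322073052}$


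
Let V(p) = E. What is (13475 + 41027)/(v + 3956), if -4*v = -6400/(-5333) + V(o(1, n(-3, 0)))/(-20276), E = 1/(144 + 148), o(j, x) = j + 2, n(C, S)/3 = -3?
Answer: 30058940313472/2181647455793 ≈ 13.778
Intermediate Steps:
n(C, S) = -9 (n(C, S) = 3*(-3) = -9)
o(j, x) = 2 + j
E = 1/292 ≈ 0.0034247
V(p) = 1/292
v = -37891783467/126298068544 (v = -(-6400/(-5333) + (1/292)/(-20276))/4 = -(-6400*(-1/5333) + (1/292)*(-1/20276))/4 = -(6400/5333 - 1/5920592)/4 = -1/4*37891783467/31574517136 = -37891783467/126298068544 ≈ -0.30002)
(13475 + 41027)/(v + 3956) = (13475 + 41027)/(-37891783467/126298068544 + 3956) = 54502/(499597267376597/126298068544) = 54502*(126298068544/499597267376597) = 30058940313472/2181647455793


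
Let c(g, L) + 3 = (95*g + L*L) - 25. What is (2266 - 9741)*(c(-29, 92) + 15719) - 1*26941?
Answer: -159991941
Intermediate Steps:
c(g, L) = -28 + L**2 + 95*g (c(g, L) = -3 + ((95*g + L*L) - 25) = -3 + ((95*g + L**2) - 25) = -3 + ((L**2 + 95*g) - 25) = -3 + (-25 + L**2 + 95*g) = -28 + L**2 + 95*g)
(2266 - 9741)*(c(-29, 92) + 15719) - 1*26941 = (2266 - 9741)*((-28 + 92**2 + 95*(-29)) + 15719) - 1*26941 = -7475*((-28 + 8464 - 2755) + 15719) - 26941 = -7475*(5681 + 15719) - 26941 = -7475*21400 - 26941 = -159965000 - 26941 = -159991941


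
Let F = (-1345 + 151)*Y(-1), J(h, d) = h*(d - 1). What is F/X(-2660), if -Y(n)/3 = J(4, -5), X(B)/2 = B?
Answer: 10746/665 ≈ 16.159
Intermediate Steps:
X(B) = 2*B
J(h, d) = h*(-1 + d)
Y(n) = 72 (Y(n) = -12*(-1 - 5) = -12*(-6) = -3*(-24) = 72)
F = -85968 (F = (-1345 + 151)*72 = -1194*72 = -85968)
F/X(-2660) = -85968/(2*(-2660)) = -85968/(-5320) = -85968*(-1/5320) = 10746/665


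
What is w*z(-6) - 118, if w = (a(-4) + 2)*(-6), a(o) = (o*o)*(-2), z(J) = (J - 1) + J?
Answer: -2458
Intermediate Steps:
z(J) = -1 + 2*J (z(J) = (-1 + J) + J = -1 + 2*J)
a(o) = -2*o**2 (a(o) = o**2*(-2) = -2*o**2)
w = 180 (w = (-2*(-4)**2 + 2)*(-6) = (-2*16 + 2)*(-6) = (-32 + 2)*(-6) = -30*(-6) = 180)
w*z(-6) - 118 = 180*(-1 + 2*(-6)) - 118 = 180*(-1 - 12) - 118 = 180*(-13) - 118 = -2340 - 118 = -2458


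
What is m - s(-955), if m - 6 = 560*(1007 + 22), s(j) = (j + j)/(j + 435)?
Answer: 29964601/52 ≈ 5.7624e+5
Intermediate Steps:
s(j) = 2*j/(435 + j) (s(j) = (2*j)/(435 + j) = 2*j/(435 + j))
m = 576246 (m = 6 + 560*(1007 + 22) = 6 + 560*1029 = 6 + 576240 = 576246)
m - s(-955) = 576246 - 2*(-955)/(435 - 955) = 576246 - 2*(-955)/(-520) = 576246 - 2*(-955)*(-1)/520 = 576246 - 1*191/52 = 576246 - 191/52 = 29964601/52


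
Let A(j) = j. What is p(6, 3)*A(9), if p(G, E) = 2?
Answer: 18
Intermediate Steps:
p(6, 3)*A(9) = 2*9 = 18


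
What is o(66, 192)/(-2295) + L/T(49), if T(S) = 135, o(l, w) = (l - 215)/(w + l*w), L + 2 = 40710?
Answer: 8902351253/29522880 ≈ 301.54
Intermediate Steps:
L = 40708 (L = -2 + 40710 = 40708)
o(l, w) = (-215 + l)/(w + l*w)
o(66, 192)/(-2295) + L/T(49) = ((-215 + 66)/(192*(1 + 66)))/(-2295) + 40708/135 = ((1/192)*(-149)/67)*(-1/2295) + 40708*(1/135) = ((1/192)*(1/67)*(-149))*(-1/2295) + 40708/135 = -149/12864*(-1/2295) + 40708/135 = 149/29522880 + 40708/135 = 8902351253/29522880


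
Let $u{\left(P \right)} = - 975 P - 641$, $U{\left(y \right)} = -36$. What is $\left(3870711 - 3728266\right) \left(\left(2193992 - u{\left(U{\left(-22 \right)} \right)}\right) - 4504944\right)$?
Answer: $-334092069895$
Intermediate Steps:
$u{\left(P \right)} = -641 - 975 P$
$\left(3870711 - 3728266\right) \left(\left(2193992 - u{\left(U{\left(-22 \right)} \right)}\right) - 4504944\right) = \left(3870711 - 3728266\right) \left(\left(2193992 - \left(-641 - -35100\right)\right) - 4504944\right) = 142445 \left(\left(2193992 - \left(-641 + 35100\right)\right) - 4504944\right) = 142445 \left(\left(2193992 - 34459\right) - 4504944\right) = 142445 \left(2159533 - 4504944\right) = 142445 \left(-2345411\right) = -334092069895$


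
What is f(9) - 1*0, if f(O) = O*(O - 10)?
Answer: -9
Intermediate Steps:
f(O) = O*(-10 + O)
f(9) - 1*0 = 9*(-10 + 9) - 1*0 = 9*(-1) + 0 = -9 + 0 = -9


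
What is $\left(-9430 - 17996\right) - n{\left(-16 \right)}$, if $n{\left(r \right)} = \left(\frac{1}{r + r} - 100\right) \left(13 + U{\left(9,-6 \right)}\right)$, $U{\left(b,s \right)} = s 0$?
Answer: $- \frac{836019}{32} \approx -26126.0$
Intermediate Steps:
$U{\left(b,s \right)} = 0$
$n{\left(r \right)} = -1300 + \frac{13}{2 r}$ ($n{\left(r \right)} = \left(\frac{1}{r + r} - 100\right) \left(13 + 0\right) = \left(\frac{1}{2 r} - 100\right) 13 = \left(-100 + \frac{1}{2 r}\right) 13 = -1300 + \frac{13}{2 r}$)
$\left(-9430 - 17996\right) - n{\left(-16 \right)} = \left(-9430 - 17996\right) - \left(-1300 + \frac{13}{2 \left(-16\right)}\right) = -27426 - \left(-1300 + \frac{13}{2} \left(- \frac{1}{16}\right)\right) = -27426 - \left(-1300 - \frac{13}{32}\right) = -27426 - - \frac{41613}{32} = -27426 + \frac{41613}{32} = - \frac{836019}{32}$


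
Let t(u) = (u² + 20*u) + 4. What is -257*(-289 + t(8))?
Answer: 15677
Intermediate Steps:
t(u) = 4 + u² + 20*u
-257*(-289 + t(8)) = -257*(-289 + (4 + 8² + 20*8)) = -257*(-289 + (4 + 64 + 160)) = -257*(-289 + 228) = -257*(-61) = 15677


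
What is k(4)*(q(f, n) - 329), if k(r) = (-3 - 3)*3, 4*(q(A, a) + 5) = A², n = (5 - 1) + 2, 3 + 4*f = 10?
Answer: 191943/32 ≈ 5998.2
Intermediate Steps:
f = 7/4 (f = -¾ + (¼)*10 = -¾ + 5/2 = 7/4 ≈ 1.7500)
n = 6 (n = 4 + 2 = 6)
q(A, a) = -5 + A²/4
k(r) = -18 (k(r) = -6*3 = -18)
k(4)*(q(f, n) - 329) = -18*((-5 + (7/4)²/4) - 329) = -18*((-5 + (¼)*(49/16)) - 329) = -18*((-5 + 49/64) - 329) = -18*(-271/64 - 329) = -18*(-21327/64) = 191943/32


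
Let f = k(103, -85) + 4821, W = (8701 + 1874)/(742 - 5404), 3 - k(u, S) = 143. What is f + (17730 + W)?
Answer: 11607723/518 ≈ 22409.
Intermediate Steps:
k(u, S) = -140 (k(u, S) = 3 - 1*143 = 3 - 143 = -140)
W = -1175/518 (W = 10575/(-4662) = 10575*(-1/4662) = -1175/518 ≈ -2.2683)
f = 4681 (f = -140 + 4821 = 4681)
f + (17730 + W) = 4681 + (17730 - 1175/518) = 4681 + 9182965/518 = 11607723/518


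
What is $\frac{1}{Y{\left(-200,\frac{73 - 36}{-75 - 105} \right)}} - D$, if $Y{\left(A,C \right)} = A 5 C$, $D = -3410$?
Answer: $\frac{6308509}{1850} \approx 3410.0$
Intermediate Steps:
$Y{\left(A,C \right)} = 5 A C$
$\frac{1}{Y{\left(-200,\frac{73 - 36}{-75 - 105} \right)}} - D = \frac{1}{5 \left(-200\right) \frac{73 - 36}{-75 - 105}} - -3410 = \frac{1}{5 \left(-200\right) \frac{37}{-180}} + 3410 = \frac{1}{5 \left(-200\right) 37 \left(- \frac{1}{180}\right)} + 3410 = \frac{1}{5 \left(-200\right) \left(- \frac{37}{180}\right)} + 3410 = \frac{1}{\frac{1850}{9}} + 3410 = \frac{9}{1850} + 3410 = \frac{6308509}{1850}$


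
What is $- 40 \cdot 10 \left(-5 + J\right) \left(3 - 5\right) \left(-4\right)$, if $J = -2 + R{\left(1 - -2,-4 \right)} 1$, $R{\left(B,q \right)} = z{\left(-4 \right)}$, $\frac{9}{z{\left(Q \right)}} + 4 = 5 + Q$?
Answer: $32000$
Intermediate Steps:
$z{\left(Q \right)} = \frac{9}{1 + Q}$ ($z{\left(Q \right)} = \frac{9}{-4 + \left(5 + Q\right)} = \frac{9}{1 + Q}$)
$R{\left(B,q \right)} = -3$ ($R{\left(B,q \right)} = \frac{9}{1 - 4} = \frac{9}{-3} = 9 \left(- \frac{1}{3}\right) = -3$)
$J = -5$ ($J = -2 - 3 = -5$)
$- 40 \cdot 10 \left(-5 + J\right) \left(3 - 5\right) \left(-4\right) = - 40 \cdot 10 \left(-5 - 5\right) \left(3 - 5\right) \left(-4\right) = - 40 \cdot 10 \left(\left(-10\right) \left(-2\right)\right) \left(-4\right) = - 40 \cdot 10 \cdot 20 \left(-4\right) = \left(-40\right) 200 \left(-4\right) = \left(-8000\right) \left(-4\right) = 32000$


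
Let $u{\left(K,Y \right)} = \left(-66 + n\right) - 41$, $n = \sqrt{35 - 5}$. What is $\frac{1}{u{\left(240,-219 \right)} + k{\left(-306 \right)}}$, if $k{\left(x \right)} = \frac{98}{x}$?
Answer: $- \frac{251226}{26891413} - \frac{23409 \sqrt{30}}{268914130} \approx -0.009819$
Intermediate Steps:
$n = \sqrt{30} \approx 5.4772$
$u{\left(K,Y \right)} = -107 + \sqrt{30}$ ($u{\left(K,Y \right)} = \left(-66 + \sqrt{30}\right) - 41 = -107 + \sqrt{30}$)
$\frac{1}{u{\left(240,-219 \right)} + k{\left(-306 \right)}} = \frac{1}{\left(-107 + \sqrt{30}\right) + \frac{98}{-306}} = \frac{1}{\left(-107 + \sqrt{30}\right) + 98 \left(- \frac{1}{306}\right)} = \frac{1}{\left(-107 + \sqrt{30}\right) - \frac{49}{153}} = \frac{1}{- \frac{16420}{153} + \sqrt{30}}$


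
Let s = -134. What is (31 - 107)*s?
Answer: 10184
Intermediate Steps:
(31 - 107)*s = (31 - 107)*(-134) = -76*(-134) = 10184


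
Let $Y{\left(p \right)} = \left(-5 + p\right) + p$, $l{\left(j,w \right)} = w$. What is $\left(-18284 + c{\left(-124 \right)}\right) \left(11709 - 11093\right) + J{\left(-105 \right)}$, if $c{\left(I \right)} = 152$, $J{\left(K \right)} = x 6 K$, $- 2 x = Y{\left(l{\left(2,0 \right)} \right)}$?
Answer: $-11170887$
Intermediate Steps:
$Y{\left(p \right)} = -5 + 2 p$
$x = \frac{5}{2}$ ($x = - \frac{-5 + 2 \cdot 0}{2} = - \frac{-5 + 0}{2} = \left(- \frac{1}{2}\right) \left(-5\right) = \frac{5}{2} \approx 2.5$)
$J{\left(K \right)} = 15 K$ ($J{\left(K \right)} = \frac{5}{2} \cdot 6 K = 15 K$)
$\left(-18284 + c{\left(-124 \right)}\right) \left(11709 - 11093\right) + J{\left(-105 \right)} = \left(-18284 + 152\right) \left(11709 - 11093\right) + 15 \left(-105\right) = \left(-18132\right) 616 - 1575 = -11169312 - 1575 = -11170887$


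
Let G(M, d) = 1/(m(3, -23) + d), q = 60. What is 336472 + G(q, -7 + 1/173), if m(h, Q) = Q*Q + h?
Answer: 30560406045/90826 ≈ 3.3647e+5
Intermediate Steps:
m(h, Q) = h + Q² (m(h, Q) = Q² + h = h + Q²)
G(M, d) = 1/(532 + d) (G(M, d) = 1/((3 + (-23)²) + d) = 1/((3 + 529) + d) = 1/(532 + d))
336472 + G(q, -7 + 1/173) = 336472 + 1/(532 + (-7 + 1/173)) = 336472 + 1/(532 - 1210/173) = 336472 + 1/(90826/173) = 336472 + 173/90826 = 30560406045/90826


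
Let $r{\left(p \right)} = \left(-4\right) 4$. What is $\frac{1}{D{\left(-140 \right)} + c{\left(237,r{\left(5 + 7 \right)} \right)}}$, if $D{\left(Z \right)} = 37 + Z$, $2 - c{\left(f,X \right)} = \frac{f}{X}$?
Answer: $- \frac{16}{1379} \approx -0.011603$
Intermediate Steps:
$r{\left(p \right)} = -16$
$c{\left(f,X \right)} = 2 - \frac{f}{X}$
$\frac{1}{D{\left(-140 \right)} + c{\left(237,r{\left(5 + 7 \right)} \right)}} = \frac{1}{\left(37 - 140\right) - \left(-2 + \frac{237}{-16}\right)} = \frac{1}{-103 - \left(-2 + 237 \left(- \frac{1}{16}\right)\right)} = \frac{1}{-103 + \left(2 + \frac{237}{16}\right)} = \frac{1}{-103 + \frac{269}{16}} = \frac{1}{- \frac{1379}{16}} = - \frac{16}{1379}$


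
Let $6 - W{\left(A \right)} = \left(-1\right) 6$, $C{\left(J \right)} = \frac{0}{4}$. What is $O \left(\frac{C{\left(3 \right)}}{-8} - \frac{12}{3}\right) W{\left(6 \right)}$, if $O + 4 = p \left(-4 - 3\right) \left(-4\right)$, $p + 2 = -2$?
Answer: $5568$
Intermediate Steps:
$p = -4$ ($p = -2 - 2 = -4$)
$C{\left(J \right)} = 0$ ($C{\left(J \right)} = 0 \cdot \frac{1}{4} = 0$)
$W{\left(A \right)} = 12$ ($W{\left(A \right)} = 6 - \left(-1\right) 6 = 6 - -6 = 6 + 6 = 12$)
$O = -116$ ($O = -4 + - 4 \left(-4 - 3\right) \left(-4\right) = -4 + \left(-4\right) \left(-7\right) \left(-4\right) = -4 + 28 \left(-4\right) = -4 - 112 = -116$)
$O \left(\frac{C{\left(3 \right)}}{-8} - \frac{12}{3}\right) W{\left(6 \right)} = - 116 \left(\frac{0}{-8} - \frac{12}{3}\right) 12 = - 116 \left(0 \left(- \frac{1}{8}\right) - 4\right) 12 = - 116 \left(0 - 4\right) 12 = \left(-116\right) \left(-4\right) 12 = 464 \cdot 12 = 5568$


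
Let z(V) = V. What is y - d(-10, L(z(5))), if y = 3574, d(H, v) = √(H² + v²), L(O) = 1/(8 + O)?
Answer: 3574 - √16901/13 ≈ 3564.0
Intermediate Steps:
y - d(-10, L(z(5))) = 3574 - √((-10)² + (1/(8 + 5))²) = 3574 - √(100 + (1/13)²) = 3574 - √(100 + 1/169) = 3574 - √(16901/169) = 3574 - √16901/13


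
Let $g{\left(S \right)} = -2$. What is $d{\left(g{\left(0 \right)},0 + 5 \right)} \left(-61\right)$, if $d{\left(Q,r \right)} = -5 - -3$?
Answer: $122$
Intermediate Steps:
$d{\left(Q,r \right)} = -2$ ($d{\left(Q,r \right)} = -5 + 3 = -2$)
$d{\left(g{\left(0 \right)},0 + 5 \right)} \left(-61\right) = \left(-2\right) \left(-61\right) = 122$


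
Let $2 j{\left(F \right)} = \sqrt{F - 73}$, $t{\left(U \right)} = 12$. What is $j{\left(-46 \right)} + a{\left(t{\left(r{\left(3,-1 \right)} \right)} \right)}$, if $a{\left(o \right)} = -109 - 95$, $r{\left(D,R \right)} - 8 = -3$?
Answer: $-204 + \frac{i \sqrt{119}}{2} \approx -204.0 + 5.4544 i$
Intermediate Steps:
$r{\left(D,R \right)} = 5$ ($r{\left(D,R \right)} = 8 - 3 = 5$)
$j{\left(F \right)} = \frac{\sqrt{-73 + F}}{2}$ ($j{\left(F \right)} = \frac{\sqrt{F - 73}}{2} = \frac{\sqrt{-73 + F}}{2}$)
$a{\left(o \right)} = -204$ ($a{\left(o \right)} = -109 - 95 = -204$)
$j{\left(-46 \right)} + a{\left(t{\left(r{\left(3,-1 \right)} \right)} \right)} = \frac{\sqrt{-73 - 46}}{2} - 204 = \frac{\sqrt{-119}}{2} - 204 = \frac{i \sqrt{119}}{2} - 204 = -204 + \frac{i \sqrt{119}}{2}$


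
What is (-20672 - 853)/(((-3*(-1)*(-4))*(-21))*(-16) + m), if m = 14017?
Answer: -4305/1997 ≈ -2.1557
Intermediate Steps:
(-20672 - 853)/(((-3*(-1)*(-4))*(-21))*(-16) + m) = (-20672 - 853)/(((-3*(-1)*(-4))*(-21))*(-16) + 14017) = -21525/(((3*(-4))*(-21))*(-16) + 14017) = -21525/(-12*(-21)*(-16) + 14017) = -21525/(252*(-16) + 14017) = -21525/(-4032 + 14017) = -21525/9985 = -21525*1/9985 = -4305/1997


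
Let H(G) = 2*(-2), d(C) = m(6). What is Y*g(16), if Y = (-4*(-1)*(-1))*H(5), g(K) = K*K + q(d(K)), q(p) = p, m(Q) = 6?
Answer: 4192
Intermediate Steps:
d(C) = 6
H(G) = -4
g(K) = 6 + K² (g(K) = K*K + 6 = K² + 6 = 6 + K²)
Y = 16 (Y = (-4*(-1)*(-1))*(-4) = (4*(-1))*(-4) = -4*(-4) = 16)
Y*g(16) = 16*(6 + 16²) = 16*(6 + 256) = 16*262 = 4192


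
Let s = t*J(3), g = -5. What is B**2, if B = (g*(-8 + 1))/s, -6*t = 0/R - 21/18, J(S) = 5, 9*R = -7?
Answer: 1296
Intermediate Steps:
R = -7/9 (R = (1/9)*(-7) = -7/9 ≈ -0.77778)
t = 7/36 (t = -(0/(-7/9) - 21/18)/6 = -(0*(-9/7) - 21*1/18)/6 = -(0 - 7/6)/6 = -1/6*(-7/6) = 7/36 ≈ 0.19444)
s = 35/36 (s = (7/36)*5 = 35/36 ≈ 0.97222)
B = 36 (B = (-5*(-8 + 1))/(35/36) = -5*(-7)*(36/35) = 35*(36/35) = 36)
B**2 = 36**2 = 1296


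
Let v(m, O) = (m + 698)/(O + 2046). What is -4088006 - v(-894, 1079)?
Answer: -12775018554/3125 ≈ -4.0880e+6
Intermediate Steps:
v(m, O) = (698 + m)/(2046 + O)
-4088006 - v(-894, 1079) = -4088006 - (698 - 894)/(2046 + 1079) = -4088006 - (-196)/3125 = -4088006 - 1*(-196/3125) = -4088006 + 196/3125 = -12775018554/3125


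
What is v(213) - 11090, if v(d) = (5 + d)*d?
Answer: 35344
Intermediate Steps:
v(d) = d*(5 + d)
v(213) - 11090 = 213*(5 + 213) - 11090 = 213*218 - 11090 = 46434 - 11090 = 35344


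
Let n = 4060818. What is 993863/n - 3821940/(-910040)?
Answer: 205308222893/46193835159 ≈ 4.4445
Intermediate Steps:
993863/n - 3821940/(-910040) = 993863/4060818 - 3821940/(-910040) = 993863*(1/4060818) - 3821940*(-1/910040) = 993863/4060818 + 191097/45502 = 205308222893/46193835159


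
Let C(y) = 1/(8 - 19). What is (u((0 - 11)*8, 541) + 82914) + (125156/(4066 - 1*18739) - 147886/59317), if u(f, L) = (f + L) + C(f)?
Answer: 11911110443138/142894653 ≈ 83356.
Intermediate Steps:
C(y) = -1/11 (C(y) = 1/(-11) = -1/11)
u(f, L) = -1/11 + L + f (u(f, L) = (f + L) - 1/11 = (L + f) - 1/11 = -1/11 + L + f)
(u((0 - 11)*8, 541) + 82914) + (125156/(4066 - 1*18739) - 147886/59317) = ((-1/11 + 541 + (0 - 11)*8) + 82914) + (125156/(4066 - 1*18739) - 147886/59317) = ((-1/11 + 541 - 11*8) + 82914) + (125156/(4066 - 18739) - 147886*1/59317) = ((-1/11 + 541 - 88) + 82914) + (125156/(-14673) - 147886/59317) = (4982/11 + 82914) + (125156*(-1/14673) - 147886/59317) = 917036/11 + (-1868/219 - 147886/59317) = 917036/11 - 143191190/12990423 = 11911110443138/142894653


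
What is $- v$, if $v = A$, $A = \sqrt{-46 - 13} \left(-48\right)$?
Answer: $48 i \sqrt{59} \approx 368.69 i$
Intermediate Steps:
$A = - 48 i \sqrt{59}$ ($A = \sqrt{-59} \left(-48\right) = i \sqrt{59} \left(-48\right) = - 48 i \sqrt{59} \approx - 368.69 i$)
$v = - 48 i \sqrt{59} \approx - 368.69 i$
$- v = - \left(-48\right) i \sqrt{59} = 48 i \sqrt{59}$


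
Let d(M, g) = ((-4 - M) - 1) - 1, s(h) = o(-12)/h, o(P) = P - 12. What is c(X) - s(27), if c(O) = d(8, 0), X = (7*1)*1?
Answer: -118/9 ≈ -13.111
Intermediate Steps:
o(P) = -12 + P
s(h) = -24/h (s(h) = (-12 - 12)/h = -24/h)
X = 7 (X = 7*1 = 7)
d(M, g) = -6 - M (d(M, g) = (-5 - M) - 1 = -6 - M)
c(O) = -14 (c(O) = -6 - 1*8 = -6 - 8 = -14)
c(X) - s(27) = -14 - (-24)/27 = -14 - 1*(-8/9) = -14 + 8/9 = -118/9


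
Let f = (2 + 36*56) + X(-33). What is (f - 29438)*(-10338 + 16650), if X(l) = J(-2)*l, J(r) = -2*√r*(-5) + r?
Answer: -172658448 - 2082960*I*√2 ≈ -1.7266e+8 - 2.9458e+6*I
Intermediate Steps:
J(r) = r + 10*√r (J(r) = 10*√r + r = r + 10*√r)
X(l) = l*(-2 + 10*I*√2) (X(l) = (-2 + 10*√(-2))*l = (-2 + 10*(I*√2))*l = (-2 + 10*I*√2)*l = l*(-2 + 10*I*√2))
f = 2084 - 330*I*√2 (f = (2 + 36*56) + 2*(-33)*(-1 + 5*I*√2) = (2 + 2016) + (66 - 330*I*√2) = 2018 + (66 - 330*I*√2) = 2084 - 330*I*√2 ≈ 2084.0 - 466.69*I)
(f - 29438)*(-10338 + 16650) = ((2084 - 330*I*√2) - 29438)*(-10338 + 16650) = (-27354 - 330*I*√2)*6312 = -172658448 - 2082960*I*√2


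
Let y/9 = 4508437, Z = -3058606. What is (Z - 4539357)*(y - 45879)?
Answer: -307945850680002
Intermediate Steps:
y = 40575933 (y = 9*4508437 = 40575933)
(Z - 4539357)*(y - 45879) = (-3058606 - 4539357)*(40575933 - 45879) = -7597963*40530054 = -307945850680002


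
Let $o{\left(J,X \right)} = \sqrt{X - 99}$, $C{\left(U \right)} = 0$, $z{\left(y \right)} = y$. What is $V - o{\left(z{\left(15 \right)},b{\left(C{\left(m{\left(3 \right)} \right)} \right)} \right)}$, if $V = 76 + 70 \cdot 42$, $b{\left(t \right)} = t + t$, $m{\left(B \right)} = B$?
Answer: $3016 - 3 i \sqrt{11} \approx 3016.0 - 9.9499 i$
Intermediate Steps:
$b{\left(t \right)} = 2 t$
$o{\left(J,X \right)} = \sqrt{-99 + X}$
$V = 3016$ ($V = 76 + 2940 = 3016$)
$V - o{\left(z{\left(15 \right)},b{\left(C{\left(m{\left(3 \right)} \right)} \right)} \right)} = 3016 - \sqrt{-99 + 2 \cdot 0} = 3016 - \sqrt{-99 + 0} = 3016 - \sqrt{-99} = 3016 - 3 i \sqrt{11}$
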